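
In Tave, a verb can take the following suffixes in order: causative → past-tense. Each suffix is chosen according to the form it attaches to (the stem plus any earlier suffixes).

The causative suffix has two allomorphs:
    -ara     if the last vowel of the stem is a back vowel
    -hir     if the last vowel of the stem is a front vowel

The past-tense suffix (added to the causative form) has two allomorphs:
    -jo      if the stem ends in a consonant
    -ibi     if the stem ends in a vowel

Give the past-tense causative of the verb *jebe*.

Since the last vowel of *jebe* is /e/ (a front vowel), it takes -hir, giving *jebehir*.
Since the final sound of the causative form *jebehir* is /r/ (a consonant), it takes -jo, giving *jebehirjo*.

jebehirjo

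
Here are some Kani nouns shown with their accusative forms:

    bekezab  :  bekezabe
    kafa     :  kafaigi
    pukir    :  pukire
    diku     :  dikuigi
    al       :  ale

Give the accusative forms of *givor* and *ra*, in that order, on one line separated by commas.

givore, raigi

Looking at the final sound of each stem: -e when the stem ends in a consonant (*bekezab*, *pukir*, *al*); -igi when the stem ends in a vowel (*kafa*, *diku*).
Since the final sound of *givor* is /r/ (a consonant), it takes -e, giving *givore*.
*ra*: final sound = /a/, a vowel → -igi → *raigi*.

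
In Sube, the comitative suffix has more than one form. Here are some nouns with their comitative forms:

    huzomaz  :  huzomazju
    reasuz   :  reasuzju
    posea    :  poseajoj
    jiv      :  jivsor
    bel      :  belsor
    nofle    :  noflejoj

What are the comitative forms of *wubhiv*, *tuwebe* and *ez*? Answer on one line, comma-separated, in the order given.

The alternation tracks the final sound of the stem — -ju when the stem ends in a sibilant (*huzomaz*, *reasuz*); -sor when the stem ends in a non-sibilant consonant (*jiv*, *bel*); -joj when the stem ends in a vowel (*posea*, *nofle*).
Since the final sound of *wubhiv* is /v/ (a non-sibilant consonant), it takes -sor, giving *wubhivsor*.
*tuwebe* — final sound /e/ (a vowel) → -joj → *tuwebejoj*.
Since the final sound of *ez* is /z/ (a sibilant), it takes -ju, giving *ezju*.

wubhivsor, tuwebejoj, ezju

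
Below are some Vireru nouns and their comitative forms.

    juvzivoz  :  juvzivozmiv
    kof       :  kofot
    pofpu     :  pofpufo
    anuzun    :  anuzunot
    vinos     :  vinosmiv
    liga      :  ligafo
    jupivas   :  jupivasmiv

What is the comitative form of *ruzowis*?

The alternation tracks the final sound of the stem — -miv when the stem ends in a sibilant (*juvzivoz*, *vinos*, *jupivas*); -ot when the stem ends in a non-sibilant consonant (*kof*, *anuzun*); -fo when the stem ends in a vowel (*pofpu*, *liga*).
Since the final sound of *ruzowis* is /s/ (a sibilant), it takes -miv, giving *ruzowismiv*.

ruzowismiv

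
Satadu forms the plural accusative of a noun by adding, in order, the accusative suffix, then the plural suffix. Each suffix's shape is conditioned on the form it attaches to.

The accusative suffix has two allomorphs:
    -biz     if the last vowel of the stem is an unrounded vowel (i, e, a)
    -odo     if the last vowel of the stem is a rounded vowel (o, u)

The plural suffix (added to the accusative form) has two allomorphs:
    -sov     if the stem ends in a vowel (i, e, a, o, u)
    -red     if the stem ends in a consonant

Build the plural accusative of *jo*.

joodosov

Since the last vowel of *jo* is /o/ (a rounded vowel), it takes -odo, giving *joodo*.
The accusative form *joodo*: final sound = /o/, a vowel → -sov → *joodosov*.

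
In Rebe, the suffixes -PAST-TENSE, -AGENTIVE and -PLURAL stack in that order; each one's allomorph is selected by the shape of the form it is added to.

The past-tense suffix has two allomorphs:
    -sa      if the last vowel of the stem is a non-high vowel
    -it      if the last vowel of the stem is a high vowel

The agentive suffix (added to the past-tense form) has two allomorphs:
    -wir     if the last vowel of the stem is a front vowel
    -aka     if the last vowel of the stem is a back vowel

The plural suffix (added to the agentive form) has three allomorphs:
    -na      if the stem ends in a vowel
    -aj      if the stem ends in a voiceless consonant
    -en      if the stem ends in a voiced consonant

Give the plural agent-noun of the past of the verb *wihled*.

wihledsaakana

Since the last vowel of *wihled* is /e/ (a non-high vowel), it takes -sa, giving *wihledsa*.
The past-tense form *wihledsa* — last vowel /a/ (a back vowel) → -aka → *wihledsaaka*.
The final sound of the agentive form *wihledsaaka* is /a/, which is a vowel, so the plural suffix is -na, giving *wihledsaakana*.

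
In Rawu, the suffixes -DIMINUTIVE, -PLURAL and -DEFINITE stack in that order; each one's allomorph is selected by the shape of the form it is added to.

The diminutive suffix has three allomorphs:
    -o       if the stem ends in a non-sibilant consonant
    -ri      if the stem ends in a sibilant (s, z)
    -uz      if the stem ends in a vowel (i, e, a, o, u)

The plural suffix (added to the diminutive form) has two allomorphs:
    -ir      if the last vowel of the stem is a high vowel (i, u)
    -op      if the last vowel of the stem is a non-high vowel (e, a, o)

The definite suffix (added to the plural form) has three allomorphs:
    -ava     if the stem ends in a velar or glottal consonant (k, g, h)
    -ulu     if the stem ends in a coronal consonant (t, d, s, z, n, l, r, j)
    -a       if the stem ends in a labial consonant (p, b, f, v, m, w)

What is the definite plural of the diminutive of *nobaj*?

nobajoopa

*nobaj* — final sound /j/ (a non-sibilant consonant) → -o → *nobajo*.
The diminutive form *nobajo*: last vowel = /o/, a non-high vowel → -op → *nobajoop*.
The plural form *nobajoop* — final consonant /p/ (labial) → -a → *nobajoopa*.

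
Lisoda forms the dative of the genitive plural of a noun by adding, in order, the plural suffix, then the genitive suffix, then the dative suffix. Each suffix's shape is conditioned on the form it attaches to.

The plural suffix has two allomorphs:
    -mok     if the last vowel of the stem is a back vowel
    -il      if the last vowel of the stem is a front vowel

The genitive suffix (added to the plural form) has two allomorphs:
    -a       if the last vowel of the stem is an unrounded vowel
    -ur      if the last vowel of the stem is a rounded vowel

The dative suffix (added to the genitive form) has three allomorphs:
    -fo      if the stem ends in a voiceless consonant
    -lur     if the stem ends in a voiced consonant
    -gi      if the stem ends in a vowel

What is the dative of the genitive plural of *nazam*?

nazammokurlur

*nazam*: last vowel = /a/, a back vowel → -mok → *nazammok*.
The plural form *nazammok*: last vowel = /o/, a rounded vowel → -ur → *nazammokur*.
Since the final sound of the genitive form *nazammokur* is /r/ (a voiced consonant), it takes -lur, giving *nazammokurlur*.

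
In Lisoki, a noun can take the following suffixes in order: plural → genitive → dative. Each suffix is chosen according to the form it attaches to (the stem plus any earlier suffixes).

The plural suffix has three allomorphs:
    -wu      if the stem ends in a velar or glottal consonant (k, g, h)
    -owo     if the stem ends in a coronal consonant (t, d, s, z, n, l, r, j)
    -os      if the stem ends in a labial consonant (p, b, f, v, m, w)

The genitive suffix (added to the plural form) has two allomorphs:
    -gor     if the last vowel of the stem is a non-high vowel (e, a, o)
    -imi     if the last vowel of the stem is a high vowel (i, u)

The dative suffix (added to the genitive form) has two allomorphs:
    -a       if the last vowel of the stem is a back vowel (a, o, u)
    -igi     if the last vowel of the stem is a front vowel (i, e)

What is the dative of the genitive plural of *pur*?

purowogora

*pur*: final consonant = /r/, coronal → -owo → *purowo*.
The plural form *purowo*: last vowel = /o/, a non-high vowel → -gor → *purowogor*.
The genitive form *purowogor* — last vowel /o/ (a back vowel) → -a → *purowogora*.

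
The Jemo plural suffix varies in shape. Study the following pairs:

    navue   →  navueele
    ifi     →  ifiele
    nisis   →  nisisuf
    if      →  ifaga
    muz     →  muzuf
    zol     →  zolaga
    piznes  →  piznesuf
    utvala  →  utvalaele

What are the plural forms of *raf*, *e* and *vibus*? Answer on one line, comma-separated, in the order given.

rafaga, eele, vibusuf

The alternation tracks the final sound of the stem — -uf when the stem ends in a sibilant (*nisis*, *muz*, *piznes*); -aga when the stem ends in a non-sibilant consonant (*if*, *zol*); -ele when the stem ends in a vowel (*navue*, *ifi*, *utvala*).
Since the final sound of *raf* is /f/ (a non-sibilant consonant), it takes -aga, giving *rafaga*.
The final sound of *e* is /e/, which is a vowel, so the suffix is -ele, giving *eele*.
The final sound of *vibus* is /s/, which is a sibilant, so the suffix is -uf, giving *vibusuf*.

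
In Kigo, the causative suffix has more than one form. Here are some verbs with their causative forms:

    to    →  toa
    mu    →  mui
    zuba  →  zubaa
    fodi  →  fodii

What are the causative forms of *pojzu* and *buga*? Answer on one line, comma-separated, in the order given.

The suffix is conditioned by the last vowel: -i when the last vowel of the stem is a high vowel (*mu*, *fodi*); -a when the last vowel of the stem is a non-high vowel (*to*, *zuba*).
Since the last vowel of *pojzu* is /u/ (a high vowel), it takes -i, giving *pojzui*.
*buga* — last vowel /a/ (a non-high vowel) → -a → *bugaa*.

pojzui, bugaa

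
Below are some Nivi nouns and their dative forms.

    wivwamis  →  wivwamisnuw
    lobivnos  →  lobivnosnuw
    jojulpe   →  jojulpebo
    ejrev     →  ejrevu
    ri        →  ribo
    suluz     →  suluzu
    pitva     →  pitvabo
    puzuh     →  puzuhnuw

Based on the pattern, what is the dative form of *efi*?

Looking at the final sound of each stem: -nuw when the stem ends in a voiceless consonant (*wivwamis*, *lobivnos*, *puzuh*); -u when the stem ends in a voiced consonant (*ejrev*, *suluz*); -bo when the stem ends in a vowel (*jojulpe*, *ri*, *pitva*).
The final sound of *efi* is /i/, which is a vowel, so the suffix is -bo, giving *efibo*.

efibo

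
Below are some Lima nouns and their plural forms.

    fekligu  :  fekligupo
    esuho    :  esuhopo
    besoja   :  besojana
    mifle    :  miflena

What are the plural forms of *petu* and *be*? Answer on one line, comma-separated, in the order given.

The pattern is rounding harmony: -po when the last vowel of the stem is a rounded vowel (*fekligu*, *esuho*); -na when the last vowel of the stem is an unrounded vowel (*besoja*, *mifle*).
Since the last vowel of *petu* is /u/ (a rounded vowel), it takes -po, giving *petupo*.
The last vowel of *be* is /e/, which is an unrounded vowel, so the suffix is -na, giving *bena*.

petupo, bena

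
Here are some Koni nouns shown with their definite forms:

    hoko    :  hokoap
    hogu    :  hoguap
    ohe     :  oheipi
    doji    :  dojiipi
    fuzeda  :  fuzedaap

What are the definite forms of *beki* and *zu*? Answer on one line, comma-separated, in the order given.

Looking at the last vowel of each stem: -ipi when the last vowel of the stem is a front vowel (*ohe*, *doji*); -ap when the last vowel of the stem is a back vowel (*hoko*, *hogu*, *fuzeda*).
Since the last vowel of *beki* is /i/ (a front vowel), it takes -ipi, giving *bekiipi*.
Since the last vowel of *zu* is /u/ (a back vowel), it takes -ap, giving *zuap*.

bekiipi, zuap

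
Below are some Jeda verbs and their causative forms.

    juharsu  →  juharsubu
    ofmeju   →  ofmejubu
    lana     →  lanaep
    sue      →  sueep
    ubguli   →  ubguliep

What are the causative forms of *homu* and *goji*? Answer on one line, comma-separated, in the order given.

homubu, gojiep

The suffix is conditioned by the last vowel: -bu when the last vowel of the stem is a rounded vowel (*juharsu*, *ofmeju*); -ep when the last vowel of the stem is an unrounded vowel (*lana*, *sue*, *ubguli*).
The last vowel of *homu* is /u/, which is a rounded vowel, so the suffix is -bu, giving *homubu*.
*goji* — last vowel /i/ (an unrounded vowel) → -ep → *gojiep*.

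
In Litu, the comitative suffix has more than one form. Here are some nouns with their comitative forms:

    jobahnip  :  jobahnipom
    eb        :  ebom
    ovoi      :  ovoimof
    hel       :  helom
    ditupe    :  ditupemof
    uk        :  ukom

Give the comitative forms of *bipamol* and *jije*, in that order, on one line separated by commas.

The pattern is consonant vs. vowel: -om when the stem ends in a consonant (*jobahnip*, *eb*, *hel*, *uk*); -mof when the stem ends in a vowel (*ovoi*, *ditupe*).
Since the final sound of *bipamol* is /l/ (a consonant), it takes -om, giving *bipamolom*.
*jije* — final sound /e/ (a vowel) → -mof → *jijemof*.

bipamolom, jijemof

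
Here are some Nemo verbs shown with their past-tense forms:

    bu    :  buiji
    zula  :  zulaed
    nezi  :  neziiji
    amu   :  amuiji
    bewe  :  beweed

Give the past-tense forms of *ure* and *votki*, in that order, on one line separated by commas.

ureed, votkiiji

The suffix is conditioned by the last vowel: -iji when the last vowel of the stem is a high vowel (*bu*, *nezi*, *amu*); -ed when the last vowel of the stem is a non-high vowel (*zula*, *bewe*).
*ure* — last vowel /e/ (a non-high vowel) → -ed → *ureed*.
Since the last vowel of *votki* is /i/ (a high vowel), it takes -iji, giving *votkiiji*.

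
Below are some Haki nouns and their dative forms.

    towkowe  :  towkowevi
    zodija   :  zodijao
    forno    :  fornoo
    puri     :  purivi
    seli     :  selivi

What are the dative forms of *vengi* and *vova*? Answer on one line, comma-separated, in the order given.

vengivi, vovao

The pattern is front/back vowel harmony: -vi when the last vowel of the stem is a front vowel (*towkowe*, *puri*, *seli*); -o when the last vowel of the stem is a back vowel (*zodija*, *forno*).
The last vowel of *vengi* is /i/, which is a front vowel, so the suffix is -vi, giving *vengivi*.
*vova* — last vowel /a/ (a back vowel) → -o → *vovao*.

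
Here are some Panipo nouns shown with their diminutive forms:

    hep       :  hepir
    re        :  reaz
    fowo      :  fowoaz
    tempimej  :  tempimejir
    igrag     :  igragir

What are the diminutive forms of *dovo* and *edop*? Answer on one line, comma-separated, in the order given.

dovoaz, edopir

The alternation tracks the final sound of the stem — -ir when the stem ends in a consonant (*hep*, *tempimej*, *igrag*); -az when the stem ends in a vowel (*re*, *fowo*).
*dovo*: final sound = /o/, a vowel → -az → *dovoaz*.
*edop* — final sound /p/ (a consonant) → -ir → *edopir*.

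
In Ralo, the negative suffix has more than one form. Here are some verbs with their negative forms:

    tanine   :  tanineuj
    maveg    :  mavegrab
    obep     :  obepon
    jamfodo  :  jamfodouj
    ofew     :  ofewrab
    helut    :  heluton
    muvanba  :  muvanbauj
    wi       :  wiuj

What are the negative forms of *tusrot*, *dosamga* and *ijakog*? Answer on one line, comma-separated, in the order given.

tusroton, dosamgauj, ijakograb

The suffix is conditioned by the final sound: -on when the stem ends in a voiceless consonant (*obep*, *helut*); -rab when the stem ends in a voiced consonant (*maveg*, *ofew*); -uj when the stem ends in a vowel (*tanine*, *jamfodo*, *muvanba*, *wi*).
The final sound of *tusrot* is /t/, which is a voiceless consonant, so the suffix is -on, giving *tusroton*.
*dosamga*: final sound = /a/, a vowel → -uj → *dosamgauj*.
*ijakog* — final sound /g/ (a voiced consonant) → -rab → *ijakograb*.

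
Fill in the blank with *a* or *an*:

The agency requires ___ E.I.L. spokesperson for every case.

The indefinite article is chosen by the initial *sound* of the following word, not its spelling.
The initialism *E.I.L.* is read letter by letter; the first letter, E, is pronounced /iː/, which begins with a vowel sound.
So the article is *an*: The agency requires an E.I.L. spokesperson for every case.

an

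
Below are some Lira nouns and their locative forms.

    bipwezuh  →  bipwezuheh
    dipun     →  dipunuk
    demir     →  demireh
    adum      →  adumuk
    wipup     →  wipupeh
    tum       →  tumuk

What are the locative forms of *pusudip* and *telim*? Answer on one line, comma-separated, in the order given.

pusudipeh, telimuk

The pattern is nasality of the final consonant: -uk when the stem ends in a nasal (*dipun*, *adum*, *tum*); -eh when the stem ends in a non-nasal consonant (*bipwezuh*, *demir*, *wipup*).
*pusudip* — final consonant /p/ (non-nasal) → -eh → *pusudipeh*.
The final consonant of *telim* is /m/, which is a nasal, so the suffix is -uk, giving *telimuk*.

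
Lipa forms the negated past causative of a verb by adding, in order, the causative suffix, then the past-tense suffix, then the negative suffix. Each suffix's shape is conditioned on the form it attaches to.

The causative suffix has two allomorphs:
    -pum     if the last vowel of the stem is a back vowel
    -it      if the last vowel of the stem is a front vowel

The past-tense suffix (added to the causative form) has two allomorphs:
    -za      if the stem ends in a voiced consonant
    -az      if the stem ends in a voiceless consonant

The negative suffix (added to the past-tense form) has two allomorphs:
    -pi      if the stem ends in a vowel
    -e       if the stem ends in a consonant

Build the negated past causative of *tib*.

tibitaze

Since the last vowel of *tib* is /i/ (a front vowel), it takes -it, giving *tibit*.
The causative form *tibit*: final consonant = /t/, voiceless → -az → *tibitaz*.
The final sound of the past-tense form *tibitaz* is /z/, which is a consonant, so the negative suffix is -e, giving *tibitaze*.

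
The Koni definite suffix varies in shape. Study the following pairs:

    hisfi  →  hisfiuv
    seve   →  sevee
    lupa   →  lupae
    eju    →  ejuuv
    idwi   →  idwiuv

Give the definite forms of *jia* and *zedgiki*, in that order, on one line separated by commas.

The pattern is height harmony: -uv when the last vowel of the stem is a high vowel (*hisfi*, *eju*, *idwi*); -e when the last vowel of the stem is a non-high vowel (*seve*, *lupa*).
*jia*: last vowel = /a/, a non-high vowel → -e → *jiae*.
*zedgiki* — last vowel /i/ (a high vowel) → -uv → *zedgikiuv*.

jiae, zedgikiuv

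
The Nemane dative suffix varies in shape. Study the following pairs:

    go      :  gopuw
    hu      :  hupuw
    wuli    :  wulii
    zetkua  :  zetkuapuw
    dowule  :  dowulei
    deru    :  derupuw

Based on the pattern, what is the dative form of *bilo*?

The pattern is front/back vowel harmony: -i when the last vowel of the stem is a front vowel (*wuli*, *dowule*); -puw when the last vowel of the stem is a back vowel (*go*, *hu*, *zetkua*, *deru*).
*bilo* — last vowel /o/ (a back vowel) → -puw → *bilopuw*.

bilopuw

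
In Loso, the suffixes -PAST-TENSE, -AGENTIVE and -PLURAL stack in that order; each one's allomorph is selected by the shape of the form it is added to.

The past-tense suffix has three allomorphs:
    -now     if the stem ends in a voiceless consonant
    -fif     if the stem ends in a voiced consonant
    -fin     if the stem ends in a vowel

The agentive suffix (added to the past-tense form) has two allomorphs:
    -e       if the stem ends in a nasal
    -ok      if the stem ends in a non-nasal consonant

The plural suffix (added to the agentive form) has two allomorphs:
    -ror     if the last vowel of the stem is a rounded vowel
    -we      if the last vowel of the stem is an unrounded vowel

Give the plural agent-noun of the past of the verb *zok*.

zoknowokror

*zok* — final sound /k/ (a voiceless consonant) → -now → *zoknow*.
The final consonant of the past-tense form *zoknow* is /w/, which is non-nasal, so the agentive suffix is -ok, giving *zoknowok*.
The last vowel of the agentive form *zoknowok* is /o/, which is a rounded vowel, so the plural suffix is -ror, giving *zoknowokror*.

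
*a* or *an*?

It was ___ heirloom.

an

The indefinite article is chosen by the initial *sound* of the following word, not its spelling.
*heirloom* begins with the sound /ɛ/ (silent h) — a vowel sound.
So the article is *an*: It was an heirloom.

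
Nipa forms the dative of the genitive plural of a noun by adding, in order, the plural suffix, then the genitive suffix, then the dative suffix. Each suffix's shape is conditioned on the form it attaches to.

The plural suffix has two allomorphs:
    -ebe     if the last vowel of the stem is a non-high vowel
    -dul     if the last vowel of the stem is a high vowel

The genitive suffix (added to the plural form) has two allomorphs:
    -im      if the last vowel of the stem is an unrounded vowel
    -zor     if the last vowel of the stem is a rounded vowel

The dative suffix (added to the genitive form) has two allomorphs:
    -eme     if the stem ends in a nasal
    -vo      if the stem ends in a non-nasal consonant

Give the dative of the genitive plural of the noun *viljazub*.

*viljazub*: last vowel = /u/, a high vowel → -dul → *viljazubdul*.
The plural form *viljazubdul* — last vowel /u/ (a rounded vowel) → -zor → *viljazubdulzor*.
The genitive form *viljazubdulzor*: final consonant = /r/, non-nasal → -vo → *viljazubdulzorvo*.

viljazubdulzorvo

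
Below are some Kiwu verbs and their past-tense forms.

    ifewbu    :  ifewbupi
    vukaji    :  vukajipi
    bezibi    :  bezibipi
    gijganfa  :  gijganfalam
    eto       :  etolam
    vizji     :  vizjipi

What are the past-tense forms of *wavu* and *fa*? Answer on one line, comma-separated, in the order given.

The pattern is height harmony: -pi when the last vowel of the stem is a high vowel (*ifewbu*, *vukaji*, *bezibi*, *vizji*); -lam when the last vowel of the stem is a non-high vowel (*gijganfa*, *eto*).
The last vowel of *wavu* is /u/, which is a high vowel, so the suffix is -pi, giving *wavupi*.
*fa* — last vowel /a/ (a non-high vowel) → -lam → *falam*.

wavupi, falam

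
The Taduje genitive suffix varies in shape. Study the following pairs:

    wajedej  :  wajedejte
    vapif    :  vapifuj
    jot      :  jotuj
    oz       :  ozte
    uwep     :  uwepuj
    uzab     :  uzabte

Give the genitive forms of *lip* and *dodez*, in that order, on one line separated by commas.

The suffix is conditioned by the final consonant: -uj when the stem ends in a voiceless consonant (*vapif*, *jot*, *uwep*); -te when the stem ends in a voiced consonant (*wajedej*, *oz*, *uzab*).
Since the final consonant of *lip* is /p/ (voiceless), it takes -uj, giving *lipuj*.
The final consonant of *dodez* is /z/, which is voiced, so the suffix is -te, giving *dodezte*.

lipuj, dodezte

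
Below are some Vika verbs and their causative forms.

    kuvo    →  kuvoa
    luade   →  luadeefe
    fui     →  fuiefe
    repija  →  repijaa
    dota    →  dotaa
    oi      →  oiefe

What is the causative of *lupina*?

The pattern is front/back vowel harmony: -efe when the last vowel of the stem is a front vowel (*luade*, *fui*, *oi*); -a when the last vowel of the stem is a back vowel (*kuvo*, *repija*, *dota*).
*lupina*: last vowel = /a/, a back vowel → -a → *lupinaa*.

lupinaa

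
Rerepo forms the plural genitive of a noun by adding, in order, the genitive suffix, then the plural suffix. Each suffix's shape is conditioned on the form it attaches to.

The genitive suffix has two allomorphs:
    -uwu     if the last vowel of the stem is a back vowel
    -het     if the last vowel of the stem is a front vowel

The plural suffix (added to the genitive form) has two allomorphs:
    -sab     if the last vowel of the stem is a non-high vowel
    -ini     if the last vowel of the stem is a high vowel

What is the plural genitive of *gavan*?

gavanuwuini

*gavan*: last vowel = /a/, a back vowel → -uwu → *gavanuwu*.
The genitive form *gavanuwu*: last vowel = /u/, a high vowel → -ini → *gavanuwuini*.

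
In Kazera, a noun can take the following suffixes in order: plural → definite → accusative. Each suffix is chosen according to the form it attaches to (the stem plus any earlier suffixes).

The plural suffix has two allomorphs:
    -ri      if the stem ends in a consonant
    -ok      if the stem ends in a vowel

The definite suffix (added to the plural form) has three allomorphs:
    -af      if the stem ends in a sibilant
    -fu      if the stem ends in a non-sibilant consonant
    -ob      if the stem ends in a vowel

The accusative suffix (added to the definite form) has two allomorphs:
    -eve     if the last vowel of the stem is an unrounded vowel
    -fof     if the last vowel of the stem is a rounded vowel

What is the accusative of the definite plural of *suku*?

sukuokfufof

Since the final sound of *suku* is /u/ (a vowel), it takes -ok, giving *sukuok*.
The plural form *sukuok* — final sound /k/ (a non-sibilant consonant) → -fu → *sukuokfu*.
The definite form *sukuokfu*: last vowel = /u/, a rounded vowel → -fof → *sukuokfufof*.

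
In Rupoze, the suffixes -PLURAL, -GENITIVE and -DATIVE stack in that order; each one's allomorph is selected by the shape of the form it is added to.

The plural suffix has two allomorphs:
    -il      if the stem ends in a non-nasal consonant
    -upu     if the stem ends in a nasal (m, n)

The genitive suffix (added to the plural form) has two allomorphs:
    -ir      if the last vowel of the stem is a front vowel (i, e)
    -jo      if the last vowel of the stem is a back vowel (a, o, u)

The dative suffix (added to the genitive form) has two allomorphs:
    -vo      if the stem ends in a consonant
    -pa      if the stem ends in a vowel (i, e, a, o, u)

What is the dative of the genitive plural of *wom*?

womupujopa

The final consonant of *wom* is /m/, which is a nasal, so the plural suffix is -upu, giving *womupu*.
The plural form *womupu* — last vowel /u/ (a back vowel) → -jo → *womupujo*.
Since the final sound of the genitive form *womupujo* is /o/ (a vowel), it takes -pa, giving *womupujopa*.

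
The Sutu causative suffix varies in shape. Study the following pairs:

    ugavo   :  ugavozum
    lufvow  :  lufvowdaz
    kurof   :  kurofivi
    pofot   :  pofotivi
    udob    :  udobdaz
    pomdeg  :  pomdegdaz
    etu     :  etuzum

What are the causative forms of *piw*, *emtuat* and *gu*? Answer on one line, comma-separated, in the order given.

The pattern is voicing of the final sound: -ivi when the stem ends in a voiceless consonant (*kurof*, *pofot*); -daz when the stem ends in a voiced consonant (*lufvow*, *udob*, *pomdeg*); -zum when the stem ends in a vowel (*ugavo*, *etu*).
The final sound of *piw* is /w/, which is a voiced consonant, so the suffix is -daz, giving *piwdaz*.
*emtuat* — final sound /t/ (a voiceless consonant) → -ivi → *emtuativi*.
*gu*: final sound = /u/, a vowel → -zum → *guzum*.

piwdaz, emtuativi, guzum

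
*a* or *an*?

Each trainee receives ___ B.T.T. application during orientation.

a

The indefinite article is chosen by the initial *sound* of the following word, not its spelling.
The initialism *B.T.T.* is read letter by letter; the first letter, B, is pronounced /biː/, which begins with a consonant sound.
So the article is *a*: Each trainee receives a B.T.T. application during orientation.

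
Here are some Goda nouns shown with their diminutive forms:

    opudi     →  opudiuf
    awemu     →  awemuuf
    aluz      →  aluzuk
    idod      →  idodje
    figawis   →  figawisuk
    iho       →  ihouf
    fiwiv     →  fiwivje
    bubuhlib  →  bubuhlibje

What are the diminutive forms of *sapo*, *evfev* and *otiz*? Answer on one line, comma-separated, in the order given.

The suffix is conditioned by the final sound: -uk when the stem ends in a sibilant (*aluz*, *figawis*); -je when the stem ends in a non-sibilant consonant (*idod*, *fiwiv*, *bubuhlib*); -uf when the stem ends in a vowel (*opudi*, *awemu*, *iho*).
*sapo* — final sound /o/ (a vowel) → -uf → *sapouf*.
*evfev*: final sound = /v/, a non-sibilant consonant → -je → *evfevje*.
*otiz*: final sound = /z/, a sibilant → -uk → *otizuk*.

sapouf, evfevje, otizuk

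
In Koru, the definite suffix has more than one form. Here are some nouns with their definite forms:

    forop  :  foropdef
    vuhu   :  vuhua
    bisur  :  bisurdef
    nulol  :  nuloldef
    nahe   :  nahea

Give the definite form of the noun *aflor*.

aflordef

Looking at the final sound of each stem: -def when the stem ends in a consonant (*forop*, *bisur*, *nulol*); -a when the stem ends in a vowel (*vuhu*, *nahe*).
The final sound of *aflor* is /r/, which is a consonant, so the suffix is -def, giving *aflordef*.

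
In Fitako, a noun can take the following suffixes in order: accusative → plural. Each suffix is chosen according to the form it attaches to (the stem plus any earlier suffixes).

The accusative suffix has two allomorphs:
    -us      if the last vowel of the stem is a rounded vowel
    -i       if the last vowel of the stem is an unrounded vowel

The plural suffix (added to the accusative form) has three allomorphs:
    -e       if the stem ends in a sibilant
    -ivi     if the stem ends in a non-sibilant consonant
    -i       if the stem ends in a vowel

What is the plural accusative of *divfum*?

divfumuse

The last vowel of *divfum* is /u/, which is a rounded vowel, so the accusative suffix is -us, giving *divfumus*.
The accusative form *divfumus* — final sound /s/ (a sibilant) → -e → *divfumuse*.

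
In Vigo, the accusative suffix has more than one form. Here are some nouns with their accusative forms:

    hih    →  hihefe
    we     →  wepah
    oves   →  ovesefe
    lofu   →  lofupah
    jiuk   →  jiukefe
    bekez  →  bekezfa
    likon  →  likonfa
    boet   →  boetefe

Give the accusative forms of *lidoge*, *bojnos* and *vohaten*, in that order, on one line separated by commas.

lidogepah, bojnosefe, vohatenfa

The suffix is conditioned by the final sound: -efe when the stem ends in a voiceless consonant (*hih*, *oves*, *jiuk*, *boet*); -fa when the stem ends in a voiced consonant (*bekez*, *likon*); -pah when the stem ends in a vowel (*we*, *lofu*).
*lidoge* — final sound /e/ (a vowel) → -pah → *lidogepah*.
*bojnos*: final sound = /s/, a voiceless consonant → -efe → *bojnosefe*.
*vohaten*: final sound = /n/, a voiced consonant → -fa → *vohatenfa*.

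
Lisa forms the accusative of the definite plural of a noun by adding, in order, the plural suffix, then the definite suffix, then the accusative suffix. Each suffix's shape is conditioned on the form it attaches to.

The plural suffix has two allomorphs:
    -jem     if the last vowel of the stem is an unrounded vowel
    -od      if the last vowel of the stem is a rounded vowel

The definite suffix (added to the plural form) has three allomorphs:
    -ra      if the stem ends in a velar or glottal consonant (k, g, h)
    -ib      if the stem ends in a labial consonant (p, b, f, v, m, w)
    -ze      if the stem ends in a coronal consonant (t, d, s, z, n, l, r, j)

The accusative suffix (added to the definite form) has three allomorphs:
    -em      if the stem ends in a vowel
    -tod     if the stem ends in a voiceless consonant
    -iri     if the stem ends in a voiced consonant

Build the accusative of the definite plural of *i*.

*i*: last vowel = /i/, an unrounded vowel → -jem → *ijem*.
The final consonant of the plural form *ijem* is /m/, which is labial, so the definite suffix is -ib, giving *ijemib*.
The definite form *ijemib*: final sound = /b/, a voiced consonant → -iri → *ijemibiri*.

ijemibiri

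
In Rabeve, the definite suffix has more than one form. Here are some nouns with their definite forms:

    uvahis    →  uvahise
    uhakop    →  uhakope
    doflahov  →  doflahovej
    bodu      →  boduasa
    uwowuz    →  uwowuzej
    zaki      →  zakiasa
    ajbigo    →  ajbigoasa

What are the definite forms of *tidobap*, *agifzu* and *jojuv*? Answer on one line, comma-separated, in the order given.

The suffix is conditioned by the final sound: -e when the stem ends in a voiceless consonant (*uvahis*, *uhakop*); -ej when the stem ends in a voiced consonant (*doflahov*, *uwowuz*); -asa when the stem ends in a vowel (*bodu*, *zaki*, *ajbigo*).
*tidobap*: final sound = /p/, a voiceless consonant → -e → *tidobape*.
The final sound of *agifzu* is /u/, which is a vowel, so the suffix is -asa, giving *agifzuasa*.
*jojuv* — final sound /v/ (a voiced consonant) → -ej → *jojuvej*.

tidobape, agifzuasa, jojuvej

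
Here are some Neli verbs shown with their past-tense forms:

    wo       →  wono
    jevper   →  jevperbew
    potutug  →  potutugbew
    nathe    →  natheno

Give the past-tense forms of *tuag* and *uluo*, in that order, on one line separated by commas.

tuagbew, uluono

The suffix is conditioned by the final sound: -bew when the stem ends in a consonant (*jevper*, *potutug*); -no when the stem ends in a vowel (*wo*, *nathe*).
*tuag*: final sound = /g/, a consonant → -bew → *tuagbew*.
The final sound of *uluo* is /o/, which is a vowel, so the suffix is -no, giving *uluono*.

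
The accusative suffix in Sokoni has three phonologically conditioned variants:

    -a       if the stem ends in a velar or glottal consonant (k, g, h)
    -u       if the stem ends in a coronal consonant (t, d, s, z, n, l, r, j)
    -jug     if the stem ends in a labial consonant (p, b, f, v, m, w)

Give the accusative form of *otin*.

otinu

The final consonant of *otin* is /n/, which is coronal, so the suffix is -u, giving *otinu*.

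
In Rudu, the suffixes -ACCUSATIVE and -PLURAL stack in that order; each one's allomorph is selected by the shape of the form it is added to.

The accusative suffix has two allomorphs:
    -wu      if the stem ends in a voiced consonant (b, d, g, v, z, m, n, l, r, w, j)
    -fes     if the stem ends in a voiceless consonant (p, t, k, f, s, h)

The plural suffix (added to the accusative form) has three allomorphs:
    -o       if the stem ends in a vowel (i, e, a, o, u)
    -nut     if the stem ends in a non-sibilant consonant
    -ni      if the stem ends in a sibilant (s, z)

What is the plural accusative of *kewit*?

*kewit*: final consonant = /t/, voiceless → -fes → *kewitfes*.
The accusative form *kewitfes*: final sound = /s/, a sibilant → -ni → *kewitfesni*.

kewitfesni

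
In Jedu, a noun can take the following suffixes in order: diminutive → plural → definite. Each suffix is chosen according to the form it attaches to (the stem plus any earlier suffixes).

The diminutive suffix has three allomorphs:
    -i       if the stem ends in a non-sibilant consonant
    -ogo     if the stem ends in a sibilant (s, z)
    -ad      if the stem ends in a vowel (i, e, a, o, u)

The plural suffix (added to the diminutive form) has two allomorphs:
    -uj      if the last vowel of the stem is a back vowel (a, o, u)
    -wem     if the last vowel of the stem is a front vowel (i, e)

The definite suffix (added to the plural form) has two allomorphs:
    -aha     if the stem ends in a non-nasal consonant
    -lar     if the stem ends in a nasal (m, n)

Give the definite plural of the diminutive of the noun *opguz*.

The final sound of *opguz* is /z/, which is a sibilant, so the diminutive suffix is -ogo, giving *opguzogo*.
Since the last vowel of the diminutive form *opguzogo* is /o/ (a back vowel), it takes -uj, giving *opguzogouj*.
Since the final consonant of the plural form *opguzogouj* is /j/ (non-nasal), it takes -aha, giving *opguzogoujaha*.

opguzogoujaha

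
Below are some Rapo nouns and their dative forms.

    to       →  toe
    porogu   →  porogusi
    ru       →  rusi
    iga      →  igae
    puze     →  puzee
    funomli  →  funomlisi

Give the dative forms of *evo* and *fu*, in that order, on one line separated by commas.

evoe, fusi

The alternation tracks the last vowel of the stem — -si when the last vowel of the stem is a high vowel (*porogu*, *ru*, *funomli*); -e when the last vowel of the stem is a non-high vowel (*to*, *iga*, *puze*).
The last vowel of *evo* is /o/, which is a non-high vowel, so the suffix is -e, giving *evoe*.
The last vowel of *fu* is /u/, which is a high vowel, so the suffix is -si, giving *fusi*.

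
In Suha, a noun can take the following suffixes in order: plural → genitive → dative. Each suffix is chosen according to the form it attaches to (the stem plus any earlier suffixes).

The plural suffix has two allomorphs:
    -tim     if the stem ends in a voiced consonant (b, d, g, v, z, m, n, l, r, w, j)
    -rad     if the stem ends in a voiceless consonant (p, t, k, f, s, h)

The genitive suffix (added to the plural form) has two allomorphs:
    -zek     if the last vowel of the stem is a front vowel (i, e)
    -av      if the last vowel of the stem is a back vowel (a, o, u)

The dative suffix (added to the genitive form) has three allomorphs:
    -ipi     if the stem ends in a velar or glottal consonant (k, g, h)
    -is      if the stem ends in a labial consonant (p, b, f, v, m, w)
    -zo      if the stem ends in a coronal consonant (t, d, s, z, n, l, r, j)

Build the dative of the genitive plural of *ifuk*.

Since the final consonant of *ifuk* is /k/ (voiceless), it takes -rad, giving *ifukrad*.
Since the last vowel of the plural form *ifukrad* is /a/ (a back vowel), it takes -av, giving *ifukradav*.
The final consonant of the genitive form *ifukradav* is /v/, which is labial, so the dative suffix is -is, giving *ifukradavis*.

ifukradavis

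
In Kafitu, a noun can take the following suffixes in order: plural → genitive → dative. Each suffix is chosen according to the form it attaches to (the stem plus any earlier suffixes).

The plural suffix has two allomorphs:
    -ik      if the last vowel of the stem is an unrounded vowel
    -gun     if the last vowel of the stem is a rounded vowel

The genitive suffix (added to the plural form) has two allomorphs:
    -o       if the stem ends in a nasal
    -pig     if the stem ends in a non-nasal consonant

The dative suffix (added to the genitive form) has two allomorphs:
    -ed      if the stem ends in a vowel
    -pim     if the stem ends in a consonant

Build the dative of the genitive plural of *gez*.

gezikpigpim

*gez* — last vowel /e/ (an unrounded vowel) → -ik → *gezik*.
The plural form *gezik*: final consonant = /k/, non-nasal → -pig → *gezikpig*.
The genitive form *gezikpig*: final sound = /g/, a consonant → -pim → *gezikpigpim*.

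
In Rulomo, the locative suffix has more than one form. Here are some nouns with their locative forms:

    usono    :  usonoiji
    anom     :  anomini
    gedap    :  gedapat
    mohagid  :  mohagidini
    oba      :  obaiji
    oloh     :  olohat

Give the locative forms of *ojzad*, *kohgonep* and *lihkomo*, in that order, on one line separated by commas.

ojzadini, kohgonepat, lihkomoiji

The suffix is conditioned by the final sound: -at when the stem ends in a voiceless consonant (*gedap*, *oloh*); -ini when the stem ends in a voiced consonant (*anom*, *mohagid*); -iji when the stem ends in a vowel (*usono*, *oba*).
The final sound of *ojzad* is /d/, which is a voiced consonant, so the suffix is -ini, giving *ojzadini*.
*kohgonep*: final sound = /p/, a voiceless consonant → -at → *kohgonepat*.
*lihkomo* — final sound /o/ (a vowel) → -iji → *lihkomoiji*.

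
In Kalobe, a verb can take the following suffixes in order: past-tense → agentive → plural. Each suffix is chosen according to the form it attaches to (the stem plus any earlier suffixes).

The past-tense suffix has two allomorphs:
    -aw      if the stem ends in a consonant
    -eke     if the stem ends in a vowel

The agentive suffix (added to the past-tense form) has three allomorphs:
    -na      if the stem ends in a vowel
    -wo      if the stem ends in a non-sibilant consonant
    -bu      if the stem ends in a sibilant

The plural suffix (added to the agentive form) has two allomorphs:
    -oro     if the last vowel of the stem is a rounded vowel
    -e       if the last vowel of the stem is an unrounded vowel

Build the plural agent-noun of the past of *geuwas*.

geuwasawwooro

The final sound of *geuwas* is /s/, which is a consonant, so the past-tense suffix is -aw, giving *geuwasaw*.
The past-tense form *geuwasaw* — final sound /w/ (a non-sibilant consonant) → -wo → *geuwasawwo*.
The agentive form *geuwasawwo* — last vowel /o/ (a rounded vowel) → -oro → *geuwasawwooro*.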